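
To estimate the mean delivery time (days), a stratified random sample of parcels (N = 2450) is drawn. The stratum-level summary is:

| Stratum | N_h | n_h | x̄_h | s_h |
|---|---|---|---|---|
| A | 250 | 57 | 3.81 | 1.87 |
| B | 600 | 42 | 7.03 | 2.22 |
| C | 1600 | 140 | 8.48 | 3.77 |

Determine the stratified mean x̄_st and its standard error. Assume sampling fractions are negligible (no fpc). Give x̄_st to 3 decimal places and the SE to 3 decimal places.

x̄_st ≈ 7.648, SE ≈ 0.226

x̄_st = Σ W_h x̄_h = (250·3.81 + 600·7.03 + 1600·8.48)/2450 = 7.64837
V̂(x̄_st) = Σ W_h² s_h²/n_h, with W_h = N_h/N and N = 2450:
  stratum A: (250/2450)²·1.87²/57 = 0.000638787
  stratum B: (600/2450)²·2.22²/42 = 0.00703764
  stratum C: (1600/2450)²·3.77²/140 = 0.0432975
V̂(x̄_st) = 0.0509739
SE(x̄_st) = √0.0509739 = 0.225774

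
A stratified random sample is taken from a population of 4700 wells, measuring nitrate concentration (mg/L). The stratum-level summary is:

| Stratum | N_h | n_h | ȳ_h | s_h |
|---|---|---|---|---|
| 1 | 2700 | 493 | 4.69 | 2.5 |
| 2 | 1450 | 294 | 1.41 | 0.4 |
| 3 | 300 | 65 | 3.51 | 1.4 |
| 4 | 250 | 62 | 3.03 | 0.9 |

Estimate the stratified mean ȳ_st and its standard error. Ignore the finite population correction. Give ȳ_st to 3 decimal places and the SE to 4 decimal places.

ȳ_st ≈ 3.514, SE ≈ 0.0663

ȳ_st = Σ W_h ȳ_h = (2700·4.69 + 1450·1.41 + 300·3.51 + 250·3.03)/4700 = 3.51447
V̂(ȳ_st) = Σ W_h² s_h²/n_h, with W_h = N_h/N and N = 4700:
  stratum 1: (2700/4700)²·2.5²/493 = 0.00418374
  stratum 2: (1450/4700)²·0.4²/294 = 5.1798e-05
  stratum 3: (300/4700)²·1.4²/65 = 0.000122854
  stratum 4: (250/4700)²·0.9²/62 = 3.69639e-05
V̂(ȳ_st) = 0.00439536
SE(ȳ_st) = √0.00439536 = 0.0662975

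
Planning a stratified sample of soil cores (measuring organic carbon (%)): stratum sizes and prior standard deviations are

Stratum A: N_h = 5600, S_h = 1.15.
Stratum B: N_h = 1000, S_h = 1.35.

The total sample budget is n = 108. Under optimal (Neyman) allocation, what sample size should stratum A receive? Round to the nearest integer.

Neyman allocation: n_h = n · N_h S_h / Σ N_i S_i, with n = 108.
  stratum A: N_h·S_h = 5600·1.15 = 6440.00
  stratum B: N_h·S_h = 1000·1.35 = 1350.00
Σ N_h S_h = 7790.00
n for stratum A = 108·6440.00/7790.00 = 89.284 → 89

89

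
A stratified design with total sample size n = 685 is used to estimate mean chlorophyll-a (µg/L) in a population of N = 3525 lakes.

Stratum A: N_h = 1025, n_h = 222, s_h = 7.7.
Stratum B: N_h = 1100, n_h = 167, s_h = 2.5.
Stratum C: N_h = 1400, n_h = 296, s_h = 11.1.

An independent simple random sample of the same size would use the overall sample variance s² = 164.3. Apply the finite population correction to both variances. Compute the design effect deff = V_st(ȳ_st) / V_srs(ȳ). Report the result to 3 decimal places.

V̂(ȳ_st) = Σ W_h² (1 − n_h/N_h) s_h²/n_h, with W_h = N_h/N and N = 3525:
  stratum A: (1025/3525)²·(1 − 222/1025)·7.7²/222 = 0.0176909
  stratum B: (1100/3525)²·(1 − 167/1100)·2.5²/167 = 0.00309115
  stratum C: (1400/3525)²·(1 − 296/1400)·11.1²/296 = 0.0517766
V_st = 0.0725586
V_srs = (1 − 685/3525)·164.3/685 = 0.193244
deff = V_st / V_srs = 0.0725586/0.193244 = 0.3755

deff ≈ 0.375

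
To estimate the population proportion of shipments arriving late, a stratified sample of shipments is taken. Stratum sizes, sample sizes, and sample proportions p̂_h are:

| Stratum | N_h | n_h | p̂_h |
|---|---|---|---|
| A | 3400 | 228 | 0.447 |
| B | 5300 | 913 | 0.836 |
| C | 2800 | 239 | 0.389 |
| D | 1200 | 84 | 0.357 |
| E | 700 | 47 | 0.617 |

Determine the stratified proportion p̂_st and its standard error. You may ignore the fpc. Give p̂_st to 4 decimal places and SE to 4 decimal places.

p̂_st ≈ 0.5896, SE ≈ 0.0132

N = 13400; stratum weights W_h = N_h/N.
p̂_st = Σ W_h p̂_h = (3400·0.447 + 5300·0.836 + 2800·0.389 + 1200·0.357 + 700·0.617)/13400 = 0.58956
V̂(p̂_st) = Σ W_h² p̂_h(1−p̂_h)/(n_h−1):
  stratum A: (3400/13400)²·0.447·0.553/227 = 7.0106e-05
  stratum B: (5300/13400)²·0.836·0.164/912 = 2.35178e-05
  stratum C: (2800/13400)²·0.389·0.611/238 = 4.36034e-05
  stratum D: (1200/13400)²·0.357·0.643/83 = 2.21796e-05
  stratum E: (700/13400)²·0.617·0.383/46 = 1.40189e-05
V̂(p̂_st) = 0.000173426; SE = √V̂ = 0.0131691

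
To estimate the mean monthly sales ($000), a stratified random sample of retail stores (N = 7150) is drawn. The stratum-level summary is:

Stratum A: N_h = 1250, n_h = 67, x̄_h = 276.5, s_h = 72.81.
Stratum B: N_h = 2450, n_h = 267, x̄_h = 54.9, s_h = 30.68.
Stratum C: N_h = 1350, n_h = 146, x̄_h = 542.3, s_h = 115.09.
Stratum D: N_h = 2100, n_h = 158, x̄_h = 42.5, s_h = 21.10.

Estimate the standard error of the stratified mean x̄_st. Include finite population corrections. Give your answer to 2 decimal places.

V̂(x̄_st) = Σ W_h² (1 − n_h/N_h) s_h²/n_h, with W_h = N_h/N and N = 7150:
  stratum A: (1250/7150)²·(1 − 67/1250)·72.81²/67 = 2.28871
  stratum B: (2450/7150)²·(1 − 267/2450)·30.68²/267 = 0.368814
  stratum C: (1350/7150)²·(1 − 146/1350)·115.09²/146 = 2.8845
  stratum D: (2100/7150)²·(1 − 158/2100)·21.10²/158 = 0.224783
V̂(x̄_st) = 5.7668
SE(x̄_st) = √5.7668 = 2.40142

SE(x̄_st) ≈ 2.40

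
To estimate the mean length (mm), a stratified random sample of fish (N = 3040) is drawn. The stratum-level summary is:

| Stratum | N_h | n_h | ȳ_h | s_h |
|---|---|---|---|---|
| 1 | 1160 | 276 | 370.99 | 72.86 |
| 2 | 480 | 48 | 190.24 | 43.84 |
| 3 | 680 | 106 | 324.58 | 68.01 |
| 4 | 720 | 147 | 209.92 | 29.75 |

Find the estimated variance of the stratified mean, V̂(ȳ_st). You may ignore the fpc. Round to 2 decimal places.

V̂(ȳ_st) ≈ 6.32

V̂(ȳ_st) = Σ W_h² s_h²/n_h, with W_h = N_h/N and N = 3040:
  stratum 1: (1160/3040)²·72.86²/276 = 2.80052
  stratum 2: (480/3040)²·43.84²/48 = 0.99824
  stratum 3: (680/3040)²·68.01²/106 = 2.18328
  stratum 4: (720/3040)²·29.75²/147 = 0.337734
V̂(ȳ_st) = 6.31977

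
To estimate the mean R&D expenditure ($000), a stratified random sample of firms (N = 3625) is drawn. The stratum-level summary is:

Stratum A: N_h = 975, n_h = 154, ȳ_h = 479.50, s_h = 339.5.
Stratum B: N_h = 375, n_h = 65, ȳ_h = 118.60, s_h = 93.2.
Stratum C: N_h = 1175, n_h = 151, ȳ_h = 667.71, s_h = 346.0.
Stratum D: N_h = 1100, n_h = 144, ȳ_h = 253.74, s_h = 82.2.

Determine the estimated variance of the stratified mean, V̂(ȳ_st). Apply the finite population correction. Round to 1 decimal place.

V̂(ȳ_st) = Σ W_h² (1 − n_h/N_h) s_h²/n_h, with W_h = N_h/N and N = 3625:
  stratum A: (975/3625)²·(1 − 154/975)·339.5²/154 = 45.5922
  stratum B: (375/3625)²·(1 − 65/375)·93.2²/65 = 1.18221
  stratum C: (1175/3625)²·(1 − 151/1175)·346.0²/151 = 72.5934
  stratum D: (1100/3625)²·(1 − 144/1100)·82.2²/144 = 3.75505
V̂(ȳ_st) = 123.123

V̂(ȳ_st) ≈ 123.1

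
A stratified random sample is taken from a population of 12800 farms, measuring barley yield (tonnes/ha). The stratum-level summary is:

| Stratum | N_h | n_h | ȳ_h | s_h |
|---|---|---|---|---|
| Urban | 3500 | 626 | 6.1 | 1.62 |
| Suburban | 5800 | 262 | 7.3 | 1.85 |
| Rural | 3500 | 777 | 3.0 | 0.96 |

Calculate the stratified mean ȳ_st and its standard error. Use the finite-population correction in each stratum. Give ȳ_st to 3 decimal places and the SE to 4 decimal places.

ȳ_st = Σ W_h ȳ_h = (3500·6.1 + 5800·7.3 + 3500·3.0)/12800 = 5.79609
V̂(ȳ_st) = Σ W_h² (1 − n_h/N_h) s_h²/n_h, with W_h = N_h/N and N = 12800:
  stratum Urban: (3500/12800)²·(1 − 626/3500)·1.62²/626 = 0.000257389
  stratum Suburban: (5800/12800)²·(1 − 262/5800)·1.85²/262 = 0.00256096
  stratum Rural: (3500/12800)²·(1 − 777/3500)·0.96²/777 = 6.89949e-05
V̂(ȳ_st) = 0.00288735
SE(ȳ_st) = √0.00288735 = 0.053734

ȳ_st ≈ 5.796, SE ≈ 0.0537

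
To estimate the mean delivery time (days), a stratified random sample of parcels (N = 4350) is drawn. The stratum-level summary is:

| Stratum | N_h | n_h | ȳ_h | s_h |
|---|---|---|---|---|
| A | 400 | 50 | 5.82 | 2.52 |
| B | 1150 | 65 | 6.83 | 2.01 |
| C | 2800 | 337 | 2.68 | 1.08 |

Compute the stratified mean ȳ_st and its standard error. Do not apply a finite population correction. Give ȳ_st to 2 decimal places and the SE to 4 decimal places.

ȳ_st ≈ 4.07, SE ≈ 0.0828

ȳ_st = Σ W_h ȳ_h = (400·5.82 + 1150·6.83 + 2800·2.68)/4350 = 4.06586
V̂(ȳ_st) = Σ W_h² s_h²/n_h, with W_h = N_h/N and N = 4350:
  stratum A: (400/4350)²·2.52²/50 = 0.00107392
  stratum B: (1150/4350)²·2.01²/65 = 0.00434406
  stratum C: (2800/4350)²·1.08²/337 = 0.00143402
V̂(ȳ_st) = 0.006852
SE(ȳ_st) = √0.006852 = 0.0827768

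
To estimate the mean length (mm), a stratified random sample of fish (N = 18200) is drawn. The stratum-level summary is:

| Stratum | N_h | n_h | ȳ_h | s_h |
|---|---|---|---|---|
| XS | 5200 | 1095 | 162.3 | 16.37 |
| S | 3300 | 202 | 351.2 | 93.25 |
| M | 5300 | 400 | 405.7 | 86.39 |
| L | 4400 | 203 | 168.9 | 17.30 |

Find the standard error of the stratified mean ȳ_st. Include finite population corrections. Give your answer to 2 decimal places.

SE(ȳ_st) ≈ 1.70

V̂(ȳ_st) = Σ W_h² (1 − n_h/N_h) s_h²/n_h, with W_h = N_h/N and N = 18200:
  stratum XS: (5200/18200)²·(1 − 1095/5200)·16.37²/1095 = 0.0157709
  stratum S: (3300/18200)²·(1 − 202/3300)·93.25²/202 = 1.32861
  stratum M: (5300/18200)²·(1 − 400/5300)·86.39²/400 = 1.46284
  stratum L: (4400/18200)²·(1 − 203/4400)·17.30²/203 = 0.0821949
V̂(ȳ_st) = 2.88942
SE(ȳ_st) = √2.88942 = 1.69983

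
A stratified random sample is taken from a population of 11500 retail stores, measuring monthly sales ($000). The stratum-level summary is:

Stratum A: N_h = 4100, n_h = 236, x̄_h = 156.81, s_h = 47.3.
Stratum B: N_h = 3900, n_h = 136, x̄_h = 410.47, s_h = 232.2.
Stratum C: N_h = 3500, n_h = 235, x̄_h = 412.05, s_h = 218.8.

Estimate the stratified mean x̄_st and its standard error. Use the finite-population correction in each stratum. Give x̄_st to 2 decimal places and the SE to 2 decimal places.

x̄_st ≈ 320.52, SE ≈ 7.92

x̄_st = Σ W_h x̄_h = (4100·156.81 + 3900·410.47 + 3500·412.05)/11500 = 320.51557
V̂(x̄_st) = Σ W_h² (1 − n_h/N_h) s_h²/n_h, with W_h = N_h/N and N = 11500:
  stratum A: (4100/11500)²·(1 − 236/4100)·47.3²/236 = 1.13563
  stratum B: (3900/11500)²·(1 − 136/3900)·232.2²/136 = 44.0052
  stratum C: (3500/11500)²·(1 − 235/3500)·218.8²/235 = 17.6028
V̂(x̄_st) = 62.7437
SE(x̄_st) = √62.7437 = 7.92109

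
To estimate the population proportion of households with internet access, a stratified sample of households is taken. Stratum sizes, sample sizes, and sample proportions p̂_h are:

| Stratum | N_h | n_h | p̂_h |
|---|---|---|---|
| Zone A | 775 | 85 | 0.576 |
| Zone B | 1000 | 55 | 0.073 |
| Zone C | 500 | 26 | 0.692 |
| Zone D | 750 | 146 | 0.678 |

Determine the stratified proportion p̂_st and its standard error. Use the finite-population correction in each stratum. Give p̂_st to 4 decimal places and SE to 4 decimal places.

N = 3025; stratum weights W_h = N_h/N.
p̂_st = Σ W_h p̂_h = (775·0.576 + 1000·0.073 + 500·0.692 + 750·0.678)/3025 = 0.45418
V̂(p̂_st) = Σ W_h² (1 − n_h/N_h) p̂_h(1−p̂_h)/(n_h−1):
  stratum Zone A: (775/3025)²·(1 − 85/775)·0.576·0.424/84 = 0.000169906
  stratum Zone B: (1000/3025)²·(1 − 55/1000)·0.073·0.927/54 = 0.000129417
  stratum Zone C: (500/3025)²·(1 − 26/500)·0.692·0.308/25 = 0.000220808
  stratum Zone D: (750/3025)²·(1 − 146/750)·0.678·0.322/145 = 7.45358e-05
V̂(p̂_st) = 0.000594666; SE = √V̂ = 0.0243858

p̂_st ≈ 0.4542, SE ≈ 0.0244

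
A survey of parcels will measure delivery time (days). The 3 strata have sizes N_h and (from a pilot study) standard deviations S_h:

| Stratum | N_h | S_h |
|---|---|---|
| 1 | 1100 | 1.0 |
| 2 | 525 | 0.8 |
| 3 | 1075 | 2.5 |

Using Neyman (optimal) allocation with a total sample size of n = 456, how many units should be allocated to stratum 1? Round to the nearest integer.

Neyman allocation: n_h = n · N_h S_h / Σ N_i S_i, with n = 456.
  stratum 1: N_h·S_h = 1100·1.0 = 1100.00
  stratum 2: N_h·S_h = 525·0.8 = 420.00
  stratum 3: N_h·S_h = 1075·2.5 = 2687.50
Σ N_h S_h = 4207.50
n for stratum 1 = 456·1100.00/4207.50 = 119.216 → 119

119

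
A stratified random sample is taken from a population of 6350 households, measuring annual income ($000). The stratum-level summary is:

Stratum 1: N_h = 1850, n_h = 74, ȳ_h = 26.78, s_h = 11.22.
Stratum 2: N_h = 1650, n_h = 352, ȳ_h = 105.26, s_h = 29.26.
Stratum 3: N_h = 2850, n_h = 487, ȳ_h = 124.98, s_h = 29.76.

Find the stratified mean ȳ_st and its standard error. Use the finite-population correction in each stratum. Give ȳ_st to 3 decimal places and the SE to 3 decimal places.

ȳ_st ≈ 91.246, SE ≈ 0.756

ȳ_st = Σ W_h ȳ_h = (1850·26.78 + 1650·105.26 + 2850·124.98)/6350 = 91.24646
V̂(ȳ_st) = Σ W_h² (1 − n_h/N_h) s_h²/n_h, with W_h = N_h/N and N = 6350:
  stratum 1: (1850/6350)²·(1 − 74/1850)·11.22²/74 = 0.138619
  stratum 2: (1650/6350)²·(1 − 352/1650)·29.26²/352 = 0.129187
  stratum 3: (2850/6350)²·(1 − 487/2850)·29.76²/487 = 0.303737
V̂(ȳ_st) = 0.571542
SE(ȳ_st) = √0.571542 = 0.756004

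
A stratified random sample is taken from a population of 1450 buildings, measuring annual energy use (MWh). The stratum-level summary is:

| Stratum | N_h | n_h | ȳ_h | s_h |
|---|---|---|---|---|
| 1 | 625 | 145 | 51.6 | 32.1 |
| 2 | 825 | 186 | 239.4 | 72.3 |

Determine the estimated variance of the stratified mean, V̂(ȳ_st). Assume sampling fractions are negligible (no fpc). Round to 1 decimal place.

V̂(ȳ_st) = Σ W_h² s_h²/n_h, with W_h = N_h/N and N = 1450:
  stratum 1: (625/1450)²·32.1²/145 = 1.32028
  stratum 2: (825/1450)²·72.3²/186 = 9.09778
V̂(ȳ_st) = 10.4181

V̂(ȳ_st) ≈ 10.4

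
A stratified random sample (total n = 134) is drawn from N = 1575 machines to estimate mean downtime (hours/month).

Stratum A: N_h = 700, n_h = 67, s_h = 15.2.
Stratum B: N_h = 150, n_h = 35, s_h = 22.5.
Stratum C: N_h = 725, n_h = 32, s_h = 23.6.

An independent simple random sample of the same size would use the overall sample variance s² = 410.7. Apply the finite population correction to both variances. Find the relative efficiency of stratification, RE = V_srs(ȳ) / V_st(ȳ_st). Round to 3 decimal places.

V̂(ȳ_st) = Σ W_h² (1 − n_h/N_h) s_h²/n_h, with W_h = N_h/N and N = 1575:
  stratum A: (700/1575)²·(1 − 67/700)·15.2²/67 = 0.615961
  stratum B: (150/1575)²·(1 − 35/150)·22.5²/35 = 0.100583
  stratum C: (725/1575)²·(1 − 32/725)·23.6²/32 = 3.5252
V_st = 4.24175
V_srs = (1 − 134/1575)·410.7/134 = 2.80416
Relative efficiency = V_srs / V_st = 2.80416/4.24175 = 0.6611

RE ≈ 0.661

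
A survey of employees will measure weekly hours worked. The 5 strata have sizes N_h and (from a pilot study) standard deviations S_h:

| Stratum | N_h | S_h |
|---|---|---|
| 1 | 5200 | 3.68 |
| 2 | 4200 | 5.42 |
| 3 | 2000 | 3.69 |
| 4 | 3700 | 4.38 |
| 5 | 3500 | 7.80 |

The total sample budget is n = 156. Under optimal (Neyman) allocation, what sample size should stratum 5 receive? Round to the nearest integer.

Neyman allocation: n_h = n · N_h S_h / Σ N_i S_i, with n = 156.
  stratum 1: N_h·S_h = 5200·3.68 = 19136.00
  stratum 2: N_h·S_h = 4200·5.42 = 22764.00
  stratum 3: N_h·S_h = 2000·3.69 = 7380.00
  stratum 4: N_h·S_h = 3700·4.38 = 16206.00
  stratum 5: N_h·S_h = 3500·7.80 = 27300.00
Σ N_h S_h = 92786.00
n for stratum 5 = 156·27300.00/92786.00 = 45.899 → 46

46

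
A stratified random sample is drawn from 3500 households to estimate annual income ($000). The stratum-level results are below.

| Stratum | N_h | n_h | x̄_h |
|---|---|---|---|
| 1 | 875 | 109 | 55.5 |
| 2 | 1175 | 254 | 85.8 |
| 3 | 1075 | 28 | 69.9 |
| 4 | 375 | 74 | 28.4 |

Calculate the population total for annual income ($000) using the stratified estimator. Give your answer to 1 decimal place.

τ̂_st ≈ 235170.0

τ̂_st = Σ N_h x̄_h = 875·55.5 + 1175·85.8 + 1075·69.9 + 375·28.4 = 235170.0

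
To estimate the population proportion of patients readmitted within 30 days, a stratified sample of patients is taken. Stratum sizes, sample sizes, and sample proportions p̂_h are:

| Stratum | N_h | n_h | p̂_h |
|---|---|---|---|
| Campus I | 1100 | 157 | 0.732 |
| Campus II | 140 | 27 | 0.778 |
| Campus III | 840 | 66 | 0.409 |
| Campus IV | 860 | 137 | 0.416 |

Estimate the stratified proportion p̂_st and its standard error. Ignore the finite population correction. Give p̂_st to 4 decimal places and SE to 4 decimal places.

p̂_st ≈ 0.5495, SE ≈ 0.0254

N = 2940; stratum weights W_h = N_h/N.
p̂_st = Σ W_h p̂_h = (1100·0.732 + 140·0.778 + 840·0.409 + 860·0.416)/2940 = 0.54947
V̂(p̂_st) = Σ W_h² p̂_h(1−p̂_h)/(n_h−1):
  stratum Campus I: (1100/2940)²·0.732·0.268/156 = 0.00017604
  stratum Campus II: (140/2940)²·0.778·0.222/26 = 1.50633e-05
  stratum Campus III: (840/2940)²·0.409·0.591/65 = 0.000303572
  stratum Campus IV: (860/2940)²·0.416·0.584/136 = 0.000152851
V̂(p̂_st) = 0.000647527; SE = √V̂ = 0.0254465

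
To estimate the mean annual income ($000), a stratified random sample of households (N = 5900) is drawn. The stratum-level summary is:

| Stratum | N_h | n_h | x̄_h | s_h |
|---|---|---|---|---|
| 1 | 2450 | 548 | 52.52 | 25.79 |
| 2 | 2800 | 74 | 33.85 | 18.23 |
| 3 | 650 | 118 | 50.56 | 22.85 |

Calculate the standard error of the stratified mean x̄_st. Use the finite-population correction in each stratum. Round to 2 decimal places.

SE(x̄_st) ≈ 1.09

V̂(x̄_st) = Σ W_h² (1 − n_h/N_h) s_h²/n_h, with W_h = N_h/N and N = 5900:
  stratum 1: (2450/5900)²·(1 − 548/2450)·25.79²/548 = 0.162478
  stratum 2: (2800/5900)²·(1 − 74/2800)·18.23²/74 = 0.98474
  stratum 3: (650/5900)²·(1 − 118/650)·22.85²/118 = 0.0439553
V̂(x̄_st) = 1.19117
SE(x̄_st) = √1.19117 = 1.09141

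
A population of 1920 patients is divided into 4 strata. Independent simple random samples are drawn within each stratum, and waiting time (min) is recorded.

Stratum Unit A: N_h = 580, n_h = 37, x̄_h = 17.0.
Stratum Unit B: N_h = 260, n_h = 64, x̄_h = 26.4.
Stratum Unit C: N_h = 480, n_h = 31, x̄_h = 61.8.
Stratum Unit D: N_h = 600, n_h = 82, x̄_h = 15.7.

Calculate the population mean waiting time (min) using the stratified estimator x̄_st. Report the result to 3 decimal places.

N = Σ N_h = 1920. Stratum weights W_h = N_h/N.
x̄_st = (580·17.0 + 260·26.4 + 480·61.8 + 600·15.7) / 1920 = 29.06667

x̄_st ≈ 29.067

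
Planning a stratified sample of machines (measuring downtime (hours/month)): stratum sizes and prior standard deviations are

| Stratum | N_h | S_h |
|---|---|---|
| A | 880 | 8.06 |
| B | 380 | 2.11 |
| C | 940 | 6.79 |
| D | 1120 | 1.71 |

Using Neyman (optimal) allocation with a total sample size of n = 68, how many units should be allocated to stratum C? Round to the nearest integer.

Neyman allocation: n_h = n · N_h S_h / Σ N_i S_i, with n = 68.
  stratum A: N_h·S_h = 880·8.06 = 7092.80
  stratum B: N_h·S_h = 380·2.11 = 801.80
  stratum C: N_h·S_h = 940·6.79 = 6382.60
  stratum D: N_h·S_h = 1120·1.71 = 1915.20
Σ N_h S_h = 16192.40
n for stratum C = 68·6382.60/16192.40 = 26.804 → 27

27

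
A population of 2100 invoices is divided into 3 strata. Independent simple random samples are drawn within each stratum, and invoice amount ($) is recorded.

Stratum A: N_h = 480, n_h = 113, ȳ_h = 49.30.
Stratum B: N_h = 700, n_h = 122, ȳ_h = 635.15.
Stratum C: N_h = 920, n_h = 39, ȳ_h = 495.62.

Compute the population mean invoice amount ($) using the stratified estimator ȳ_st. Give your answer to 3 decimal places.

ȳ_st ≈ 440.114

N = Σ N_h = 2100. Stratum weights W_h = N_h/N.
ȳ_st = (480·49.30 + 700·635.15 + 920·495.62) / 2100 = 440.11400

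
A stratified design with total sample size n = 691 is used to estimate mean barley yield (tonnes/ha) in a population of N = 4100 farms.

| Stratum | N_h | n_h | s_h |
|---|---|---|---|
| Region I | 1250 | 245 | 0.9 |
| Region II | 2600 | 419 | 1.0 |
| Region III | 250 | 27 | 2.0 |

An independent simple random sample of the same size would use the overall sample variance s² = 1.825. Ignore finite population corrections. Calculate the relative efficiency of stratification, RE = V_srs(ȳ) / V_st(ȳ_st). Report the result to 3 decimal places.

V̂(ȳ_st) = Σ W_h² s_h²/n_h, with W_h = N_h/N and N = 4100:
  stratum Region I: (1250/4100)²·0.9²/245 = 0.000307306
  stratum Region II: (2600/4100)²·1.0²/419 = 0.000959765
  stratum Region III: (250/4100)²·2.0²/27 = 0.000550819
V_st = 0.00181789
V_srs = s²/n = 1.825/691 = 0.0026411
Relative efficiency = V_srs / V_st = 0.0026411/0.00181789 = 1.4528

RE ≈ 1.453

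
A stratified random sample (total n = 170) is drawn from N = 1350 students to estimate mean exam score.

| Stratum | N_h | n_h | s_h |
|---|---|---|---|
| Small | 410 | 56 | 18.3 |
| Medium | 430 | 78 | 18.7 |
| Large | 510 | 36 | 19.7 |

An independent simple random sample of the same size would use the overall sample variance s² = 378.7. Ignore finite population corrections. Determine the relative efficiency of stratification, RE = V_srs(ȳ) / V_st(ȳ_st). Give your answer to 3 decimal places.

V̂(ȳ_st) = Σ W_h² s_h²/n_h, with W_h = N_h/N and N = 1350:
  stratum Small: (410/1350)²·18.3²/56 = 0.551587
  stratum Medium: (430/1350)²·18.7²/78 = 0.454839
  stratum Large: (510/1350)²·19.7²/36 = 1.53852
V_st = 2.54495
V_srs = s²/n = 378.7/170 = 2.22765
Relative efficiency = V_srs / V_st = 2.22765/2.54495 = 0.8753

RE ≈ 0.875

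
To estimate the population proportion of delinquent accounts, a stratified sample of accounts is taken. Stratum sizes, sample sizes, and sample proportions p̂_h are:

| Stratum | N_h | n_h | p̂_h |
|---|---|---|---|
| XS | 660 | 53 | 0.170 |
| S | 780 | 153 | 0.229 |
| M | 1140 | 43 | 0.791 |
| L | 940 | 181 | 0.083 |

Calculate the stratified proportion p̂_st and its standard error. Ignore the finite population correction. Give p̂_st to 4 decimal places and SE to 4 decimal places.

N = 3520; stratum weights W_h = N_h/N.
p̂_st = Σ W_h p̂_h = (660·0.170 + 780·0.229 + 1140·0.791 + 940·0.083)/3520 = 0.36096
V̂(p̂_st) = Σ W_h² p̂_h(1−p̂_h)/(n_h−1):
  stratum XS: (660/3520)²·0.170·0.830/52 = 9.53951e-05
  stratum S: (780/3520)²·0.229·0.771/152 = 5.70361e-05
  stratum M: (1140/3520)²·0.791·0.209/42 = 0.000412855
  stratum L: (940/3520)²·0.083·0.917/180 = 3.0154e-05
V̂(p̂_st) = 0.000595441; SE = √V̂ = 0.0244017

p̂_st ≈ 0.3610, SE ≈ 0.0244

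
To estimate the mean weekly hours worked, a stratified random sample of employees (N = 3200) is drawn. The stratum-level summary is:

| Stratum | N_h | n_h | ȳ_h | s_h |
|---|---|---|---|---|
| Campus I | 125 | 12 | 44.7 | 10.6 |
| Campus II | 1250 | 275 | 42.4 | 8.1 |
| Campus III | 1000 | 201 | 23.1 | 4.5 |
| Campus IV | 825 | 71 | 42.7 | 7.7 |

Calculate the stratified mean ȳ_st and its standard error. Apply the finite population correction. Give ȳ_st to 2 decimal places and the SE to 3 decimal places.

ȳ_st ≈ 36.54, SE ≈ 0.316

ȳ_st = Σ W_h ȳ_h = (125·44.7 + 1250·42.4 + 1000·23.1 + 825·42.7)/3200 = 36.53594
V̂(ȳ_st) = Σ W_h² (1 − n_h/N_h) s_h²/n_h, with W_h = N_h/N and N = 3200:
  stratum Campus I: (125/3200)²·(1 − 12/125)·10.6²/12 = 0.0129157
  stratum Campus II: (1250/3200)²·(1 − 275/1250)·8.1²/275 = 0.0283957
  stratum Campus III: (1000/3200)²·(1 − 201/1000)·4.5²/201 = 0.00786096
  stratum Campus IV: (825/3200)²·(1 − 71/825)·7.7²/71 = 0.0507281
V̂(ȳ_st) = 0.0999004
SE(ȳ_st) = √0.0999004 = 0.31607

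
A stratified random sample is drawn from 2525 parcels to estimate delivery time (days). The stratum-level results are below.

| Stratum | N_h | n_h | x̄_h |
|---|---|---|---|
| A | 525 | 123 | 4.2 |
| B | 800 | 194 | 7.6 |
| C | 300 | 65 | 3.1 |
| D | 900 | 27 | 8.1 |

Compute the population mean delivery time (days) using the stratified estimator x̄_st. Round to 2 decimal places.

N = Σ N_h = 2525. Stratum weights W_h = N_h/N.
x̄_st = (525·4.2 + 800·7.6 + 300·3.1 + 900·8.1) / 2525 = 6.5366

x̄_st ≈ 6.54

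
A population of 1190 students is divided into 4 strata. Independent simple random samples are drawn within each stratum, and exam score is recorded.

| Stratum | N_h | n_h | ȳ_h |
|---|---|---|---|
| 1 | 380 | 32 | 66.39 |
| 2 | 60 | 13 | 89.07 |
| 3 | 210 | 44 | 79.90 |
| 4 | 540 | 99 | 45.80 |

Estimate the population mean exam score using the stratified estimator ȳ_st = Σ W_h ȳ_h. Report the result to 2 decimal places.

N = Σ N_h = 1190. Stratum weights W_h = N_h/N.
ȳ_st = (380·66.39 + 60·89.07 + 210·79.90 + 540·45.80) / 1190 = 60.5743

ȳ_st ≈ 60.57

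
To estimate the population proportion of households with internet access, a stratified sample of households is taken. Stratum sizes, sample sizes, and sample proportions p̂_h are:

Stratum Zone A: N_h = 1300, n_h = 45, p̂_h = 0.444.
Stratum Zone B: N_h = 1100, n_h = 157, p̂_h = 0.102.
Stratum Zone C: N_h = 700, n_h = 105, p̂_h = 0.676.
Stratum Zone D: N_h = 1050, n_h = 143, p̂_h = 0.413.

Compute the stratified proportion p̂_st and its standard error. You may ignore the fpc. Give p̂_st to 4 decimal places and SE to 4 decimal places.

N = 4150; stratum weights W_h = N_h/N.
p̂_st = Σ W_h p̂_h = (1300·0.444 + 1100·0.102 + 700·0.676 + 1050·0.413)/4150 = 0.38464
V̂(p̂_st) = Σ W_h² p̂_h(1−p̂_h)/(n_h−1):
  stratum Zone A: (1300/4150)²·0.444·0.556/44 = 0.000550549
  stratum Zone B: (1100/4150)²·0.102·0.898/156 = 4.12516e-05
  stratum Zone C: (700/4150)²·0.676·0.324/104 = 5.99181e-05
  stratum Zone D: (1050/4150)²·0.413·0.587/142 = 0.00010929
V̂(p̂_st) = 0.000761009; SE = √V̂ = 0.0275864

p̂_st ≈ 0.3846, SE ≈ 0.0276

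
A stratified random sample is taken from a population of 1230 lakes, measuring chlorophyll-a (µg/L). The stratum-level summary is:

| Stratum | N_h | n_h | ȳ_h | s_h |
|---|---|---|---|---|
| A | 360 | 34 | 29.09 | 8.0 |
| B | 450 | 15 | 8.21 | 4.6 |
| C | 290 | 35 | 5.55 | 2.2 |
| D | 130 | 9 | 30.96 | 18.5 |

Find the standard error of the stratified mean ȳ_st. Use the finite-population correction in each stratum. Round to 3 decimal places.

V̂(ȳ_st) = Σ W_h² (1 − n_h/N_h) s_h²/n_h, with W_h = N_h/N and N = 1230:
  stratum A: (360/1230)²·(1 − 34/360)·8.0²/34 = 0.14602
  stratum B: (450/1230)²·(1 − 15/450)·4.6²/15 = 0.182522
  stratum C: (290/1230)²·(1 − 35/290)·2.2²/35 = 0.00675936
  stratum D: (130/1230)²·(1 − 9/130)·18.5²/9 = 0.395384
V̂(ȳ_st) = 0.730686
SE(ȳ_st) = √0.730686 = 0.854801

SE(ȳ_st) ≈ 0.855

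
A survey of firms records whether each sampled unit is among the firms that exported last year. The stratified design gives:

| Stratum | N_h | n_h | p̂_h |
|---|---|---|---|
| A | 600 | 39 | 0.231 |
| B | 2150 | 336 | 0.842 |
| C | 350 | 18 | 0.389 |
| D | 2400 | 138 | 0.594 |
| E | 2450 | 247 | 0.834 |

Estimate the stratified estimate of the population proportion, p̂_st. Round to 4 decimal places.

N = 7950; stratum weights W_h = N_h/N.
p̂_st = Σ W_h p̂_h = (600·0.231 + 2150·0.842 + 350·0.389 + 2400·0.594 + 2450·0.834)/7950 = 0.69861

p̂_st ≈ 0.6986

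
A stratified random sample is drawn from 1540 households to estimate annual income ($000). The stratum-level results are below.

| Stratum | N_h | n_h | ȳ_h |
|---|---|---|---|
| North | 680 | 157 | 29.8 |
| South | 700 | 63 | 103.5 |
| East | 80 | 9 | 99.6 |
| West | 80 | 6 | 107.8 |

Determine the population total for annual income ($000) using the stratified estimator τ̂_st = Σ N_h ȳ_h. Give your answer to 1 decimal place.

τ̂_st = Σ N_h ȳ_h = 680·29.8 + 700·103.5 + 80·99.6 + 80·107.8 = 109306.0

τ̂_st ≈ 109306.0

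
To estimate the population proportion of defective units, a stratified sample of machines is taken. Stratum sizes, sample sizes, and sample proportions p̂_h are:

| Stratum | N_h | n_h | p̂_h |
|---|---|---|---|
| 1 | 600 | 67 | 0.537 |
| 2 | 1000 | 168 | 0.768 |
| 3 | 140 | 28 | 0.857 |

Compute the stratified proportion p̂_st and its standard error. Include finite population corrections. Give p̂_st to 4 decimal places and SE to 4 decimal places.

N = 1740; stratum weights W_h = N_h/N.
p̂_st = Σ W_h p̂_h = (600·0.537 + 1000·0.768 + 140·0.857)/1740 = 0.69551
V̂(p̂_st) = Σ W_h² (1 − n_h/N_h) p̂_h(1−p̂_h)/(n_h−1):
  stratum 1: (600/1740)²·(1 − 67/600)·0.537·0.463/66 = 0.000397916
  stratum 2: (1000/1740)²·(1 − 168/1000)·0.768·0.232/167 = 0.000293196
  stratum 3: (140/1740)²·(1 − 28/140)·0.857·0.143/27 = 2.35072e-05
V̂(p̂_st) = 0.000714619; SE = √V̂ = 0.0267324

p̂_st ≈ 0.6955, SE ≈ 0.0267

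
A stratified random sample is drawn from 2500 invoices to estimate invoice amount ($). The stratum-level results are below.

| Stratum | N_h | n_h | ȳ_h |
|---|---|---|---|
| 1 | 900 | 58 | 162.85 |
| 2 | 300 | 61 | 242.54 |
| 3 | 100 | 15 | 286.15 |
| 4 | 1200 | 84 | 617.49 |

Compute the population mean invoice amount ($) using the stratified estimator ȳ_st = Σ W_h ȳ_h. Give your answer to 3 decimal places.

N = Σ N_h = 2500. Stratum weights W_h = N_h/N.
ȳ_st = (900·162.85 + 300·242.54 + 100·286.15 + 1200·617.49) / 2500 = 395.57200

ȳ_st ≈ 395.572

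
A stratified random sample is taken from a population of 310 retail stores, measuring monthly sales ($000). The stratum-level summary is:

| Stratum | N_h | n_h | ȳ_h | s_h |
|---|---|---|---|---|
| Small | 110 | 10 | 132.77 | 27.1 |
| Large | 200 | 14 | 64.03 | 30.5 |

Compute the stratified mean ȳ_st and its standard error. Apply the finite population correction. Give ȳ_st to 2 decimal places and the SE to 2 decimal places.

ȳ_st ≈ 88.42, SE ≈ 5.84

ȳ_st = Σ W_h ȳ_h = (110·132.77 + 200·64.03)/310 = 88.42161
V̂(ȳ_st) = Σ W_h² (1 − n_h/N_h) s_h²/n_h, with W_h = N_h/N and N = 310:
  stratum Small: (110/310)²·(1 − 10/110)·27.1²/10 = 8.40636
  stratum Large: (200/310)²·(1 − 14/200)·30.5²/14 = 25.7212
V̂(ȳ_st) = 34.1276
SE(ȳ_st) = √34.1276 = 5.84188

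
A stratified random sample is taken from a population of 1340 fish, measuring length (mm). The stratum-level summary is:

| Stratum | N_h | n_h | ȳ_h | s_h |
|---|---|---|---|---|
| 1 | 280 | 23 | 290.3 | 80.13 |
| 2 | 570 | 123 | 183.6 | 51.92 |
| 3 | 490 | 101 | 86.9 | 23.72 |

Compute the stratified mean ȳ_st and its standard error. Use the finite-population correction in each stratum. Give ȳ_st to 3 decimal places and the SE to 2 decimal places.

ȳ_st = Σ W_h ȳ_h = (280·290.3 + 570·183.6 + 490·86.9)/1340 = 170.53507
V̂(ȳ_st) = Σ W_h² (1 − n_h/N_h) s_h²/n_h, with W_h = N_h/N and N = 1340:
  stratum 1: (280/1340)²·(1 − 23/280)·80.13²/23 = 11.1878
  stratum 2: (570/1340)²·(1 − 123/570)·51.92²/123 = 3.10983
  stratum 3: (490/1340)²·(1 − 101/490)·23.72²/101 = 0.591349
V̂(ȳ_st) = 14.889
SE(ȳ_st) = √14.889 = 3.85862

ȳ_st ≈ 170.535, SE ≈ 3.86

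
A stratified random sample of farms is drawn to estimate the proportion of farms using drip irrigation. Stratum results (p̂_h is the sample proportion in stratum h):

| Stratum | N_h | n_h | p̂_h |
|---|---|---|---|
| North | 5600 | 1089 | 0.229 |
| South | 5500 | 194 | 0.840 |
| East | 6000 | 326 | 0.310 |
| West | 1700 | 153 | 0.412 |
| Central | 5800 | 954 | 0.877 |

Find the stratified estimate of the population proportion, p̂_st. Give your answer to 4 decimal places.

p̂_st ≈ 0.5508

N = 24600; stratum weights W_h = N_h/N.
p̂_st = Σ W_h p̂_h = (5600·0.229 + 5500·0.840 + 6000·0.310 + 1700·0.412 + 5800·0.877)/24600 = 0.55079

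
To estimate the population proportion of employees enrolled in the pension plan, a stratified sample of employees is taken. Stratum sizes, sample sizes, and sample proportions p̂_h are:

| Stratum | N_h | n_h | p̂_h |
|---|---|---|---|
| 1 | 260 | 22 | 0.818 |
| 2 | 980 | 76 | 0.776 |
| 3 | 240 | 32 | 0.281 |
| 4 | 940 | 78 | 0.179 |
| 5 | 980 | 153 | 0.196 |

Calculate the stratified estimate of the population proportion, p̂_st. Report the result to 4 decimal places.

N = 3400; stratum weights W_h = N_h/N.
p̂_st = Σ W_h p̂_h = (260·0.818 + 980·0.776 + 240·0.281 + 940·0.179 + 980·0.196)/3400 = 0.41204

p̂_st ≈ 0.4120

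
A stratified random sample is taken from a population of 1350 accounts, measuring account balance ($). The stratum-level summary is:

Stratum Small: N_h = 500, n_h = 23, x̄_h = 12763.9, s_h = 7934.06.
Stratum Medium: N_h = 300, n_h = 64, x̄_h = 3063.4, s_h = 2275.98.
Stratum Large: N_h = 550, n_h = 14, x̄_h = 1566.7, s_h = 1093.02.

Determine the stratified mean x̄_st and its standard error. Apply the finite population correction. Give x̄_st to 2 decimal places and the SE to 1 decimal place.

x̄_st = Σ W_h x̄_h = (500·12763.9 + 300·3063.4 + 550·1566.7)/1350 = 6046.41111
V̂(x̄_st) = Σ W_h² (1 − n_h/N_h) s_h²/n_h, with W_h = N_h/N and N = 1350:
  stratum Small: (500/1350)²·(1 − 23/500)·7934.06²/23 = 358166
  stratum Medium: (300/1350)²·(1 − 64/300)·2275.98²/64 = 3144.29
  stratum Large: (550/1350)²·(1 − 14/550)·1093.02²/14 = 13803.5
V̂(x̄_st) = 375113
SE(x̄_st) = √375113 = 612.465

x̄_st ≈ 6046.41, SE ≈ 612.5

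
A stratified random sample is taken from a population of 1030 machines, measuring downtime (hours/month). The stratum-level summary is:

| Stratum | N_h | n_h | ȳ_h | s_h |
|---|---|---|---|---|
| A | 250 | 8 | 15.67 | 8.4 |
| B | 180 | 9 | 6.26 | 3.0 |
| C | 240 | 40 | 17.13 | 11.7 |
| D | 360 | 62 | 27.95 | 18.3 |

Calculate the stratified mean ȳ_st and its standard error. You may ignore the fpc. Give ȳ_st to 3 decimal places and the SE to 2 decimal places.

ȳ_st ≈ 18.658, SE ≈ 1.18

ȳ_st = Σ W_h ȳ_h = (250·15.67 + 180·6.26 + 240·17.13 + 360·27.95)/1030 = 18.65777
V̂(ȳ_st) = Σ W_h² s_h²/n_h, with W_h = N_h/N and N = 1030:
  stratum A: (250/1030)²·8.4²/8 = 0.519606
  stratum B: (180/1030)²·3.0²/9 = 0.0305401
  stratum C: (240/1030)²·11.7²/40 = 0.185806
  stratum D: (360/1030)²·18.3²/62 = 0.659844
V̂(ȳ_st) = 1.3958
SE(ȳ_st) = √1.3958 = 1.18144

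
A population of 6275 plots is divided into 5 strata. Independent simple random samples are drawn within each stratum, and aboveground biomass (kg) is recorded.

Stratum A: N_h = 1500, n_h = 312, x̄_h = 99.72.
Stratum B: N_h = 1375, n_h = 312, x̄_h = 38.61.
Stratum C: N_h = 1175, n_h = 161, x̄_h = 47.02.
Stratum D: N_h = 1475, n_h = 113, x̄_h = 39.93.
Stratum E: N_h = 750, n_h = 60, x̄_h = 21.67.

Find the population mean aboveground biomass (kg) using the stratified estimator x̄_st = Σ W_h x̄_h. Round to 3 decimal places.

N = Σ N_h = 6275. Stratum weights W_h = N_h/N.
x̄_st = (1500·99.72 + 1375·38.61 + 1175·47.02 + 1475·39.93 + 750·21.67) / 6275 = 53.07833

x̄_st ≈ 53.078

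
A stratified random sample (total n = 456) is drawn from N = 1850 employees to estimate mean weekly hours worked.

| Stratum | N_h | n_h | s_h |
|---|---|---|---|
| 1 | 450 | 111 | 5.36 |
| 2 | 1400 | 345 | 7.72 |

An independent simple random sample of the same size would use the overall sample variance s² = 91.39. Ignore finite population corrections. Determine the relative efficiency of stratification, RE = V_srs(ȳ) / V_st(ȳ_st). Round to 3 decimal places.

RE ≈ 1.754

V̂(ȳ_st) = Σ W_h² s_h²/n_h, with W_h = N_h/N and N = 1850:
  stratum 1: (450/1850)²·5.36²/111 = 0.015314
  stratum 2: (1400/1850)²·7.72²/345 = 0.09893
V_st = 0.114244
V_srs = s²/n = 91.39/456 = 0.200417
Relative efficiency = V_srs / V_st = 0.200417/0.114244 = 1.7543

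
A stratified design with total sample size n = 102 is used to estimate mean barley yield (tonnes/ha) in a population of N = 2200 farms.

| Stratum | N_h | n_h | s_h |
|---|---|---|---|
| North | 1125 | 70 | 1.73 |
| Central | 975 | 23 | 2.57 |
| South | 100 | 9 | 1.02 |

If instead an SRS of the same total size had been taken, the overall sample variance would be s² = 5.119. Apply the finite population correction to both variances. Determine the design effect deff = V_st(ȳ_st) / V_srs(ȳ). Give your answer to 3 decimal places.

deff ≈ 1.374

V̂(ȳ_st) = Σ W_h² (1 − n_h/N_h) s_h²/n_h, with W_h = N_h/N and N = 2200:
  stratum North: (1125/2200)²·(1 − 70/1125)·1.73²/70 = 0.0104846
  stratum Central: (975/2200)²·(1 − 23/975)·2.57²/23 = 0.0550725
  stratum South: (100/2200)²·(1 − 9/100)·1.02²/9 = 0.000217347
V_st = 0.0657745
V_srs = (1 − 102/2200)·5.119/102 = 0.0478595
deff = V_st / V_srs = 0.0657745/0.0478595 = 1.3743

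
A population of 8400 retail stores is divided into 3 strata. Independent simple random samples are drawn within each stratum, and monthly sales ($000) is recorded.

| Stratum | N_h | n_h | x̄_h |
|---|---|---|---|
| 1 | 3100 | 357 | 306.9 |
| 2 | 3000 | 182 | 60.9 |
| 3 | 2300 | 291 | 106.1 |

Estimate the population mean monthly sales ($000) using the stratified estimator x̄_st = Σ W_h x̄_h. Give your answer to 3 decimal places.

N = Σ N_h = 8400. Stratum weights W_h = N_h/N.
x̄_st = (3100·306.9 + 3000·60.9 + 2300·106.1) / 8400 = 164.06190

x̄_st ≈ 164.062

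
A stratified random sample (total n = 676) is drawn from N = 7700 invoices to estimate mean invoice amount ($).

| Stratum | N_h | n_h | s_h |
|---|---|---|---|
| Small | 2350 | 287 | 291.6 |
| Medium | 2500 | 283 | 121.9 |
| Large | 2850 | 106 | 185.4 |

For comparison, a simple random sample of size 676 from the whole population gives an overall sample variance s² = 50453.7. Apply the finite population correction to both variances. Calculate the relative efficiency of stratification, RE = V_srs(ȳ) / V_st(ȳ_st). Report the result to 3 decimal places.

V̂(ȳ_st) = Σ W_h² (1 − n_h/N_h) s_h²/n_h, with W_h = N_h/N and N = 7700:
  stratum Small: (2350/7700)²·(1 − 287/2350)·291.6²/287 = 24.2258
  stratum Medium: (2500/7700)²·(1 − 283/2500)·121.9²/283 = 4.90846
  stratum Large: (2850/7700)²·(1 − 106/2850)·185.4²/106 = 42.7722
V_st = 71.9064
V_srs = (1 − 676/7700)·50453.7/676 = 68.0832
Relative efficiency = V_srs / V_st = 68.0832/71.9064 = 0.9468

RE ≈ 0.947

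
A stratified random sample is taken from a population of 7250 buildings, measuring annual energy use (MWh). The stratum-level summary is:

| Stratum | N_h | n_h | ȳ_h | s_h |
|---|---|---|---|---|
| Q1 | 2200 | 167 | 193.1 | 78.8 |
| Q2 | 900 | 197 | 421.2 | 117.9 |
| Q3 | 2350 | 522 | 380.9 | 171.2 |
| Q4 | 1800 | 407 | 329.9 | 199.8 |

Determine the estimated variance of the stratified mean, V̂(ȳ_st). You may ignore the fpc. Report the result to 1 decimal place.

V̂(ȳ_st) ≈ 16.5

V̂(ȳ_st) = Σ W_h² s_h²/n_h, with W_h = N_h/N and N = 7250:
  stratum Q1: (2200/7250)²·78.8²/167 = 3.42378
  stratum Q2: (900/7250)²·117.9²/197 = 1.08735
  stratum Q3: (2350/7250)²·171.2²/522 = 5.89925
  stratum Q4: (1800/7250)²·199.8²/407 = 6.04596
V̂(ȳ_st) = 16.4563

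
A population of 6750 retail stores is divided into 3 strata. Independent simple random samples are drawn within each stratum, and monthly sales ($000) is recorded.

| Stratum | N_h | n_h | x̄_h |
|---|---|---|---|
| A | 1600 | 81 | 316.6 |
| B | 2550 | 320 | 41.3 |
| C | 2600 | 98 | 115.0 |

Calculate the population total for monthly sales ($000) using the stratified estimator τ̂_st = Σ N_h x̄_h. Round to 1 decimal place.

τ̂_st ≈ 910875.0

τ̂_st = Σ N_h x̄_h = 1600·316.6 + 2550·41.3 + 2600·115.0 = 910875.0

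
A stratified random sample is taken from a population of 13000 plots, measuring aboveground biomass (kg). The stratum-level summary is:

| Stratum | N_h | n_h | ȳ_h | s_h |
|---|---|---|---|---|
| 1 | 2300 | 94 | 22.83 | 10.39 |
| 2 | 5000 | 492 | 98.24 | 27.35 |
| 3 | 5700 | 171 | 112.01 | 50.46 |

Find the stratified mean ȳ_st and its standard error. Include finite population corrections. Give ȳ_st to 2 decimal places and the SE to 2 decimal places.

ȳ_st = Σ W_h ȳ_h = (2300·22.83 + 5000·98.24 + 5700·112.01)/13000 = 90.93585
V̂(ȳ_st) = Σ W_h² (1 − n_h/N_h) s_h²/n_h, with W_h = N_h/N and N = 13000:
  stratum 1: (2300/13000)²·(1 − 94/2300)·10.39²/94 = 0.0344786
  stratum 2: (5000/13000)²·(1 − 492/5000)·27.35²/492 = 0.202776
  stratum 3: (5700/13000)²·(1 − 171/5700)·50.46²/171 = 2.77673
V̂(ȳ_st) = 3.01398
SE(ȳ_st) = √3.01398 = 1.73608

ȳ_st ≈ 90.94, SE ≈ 1.74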